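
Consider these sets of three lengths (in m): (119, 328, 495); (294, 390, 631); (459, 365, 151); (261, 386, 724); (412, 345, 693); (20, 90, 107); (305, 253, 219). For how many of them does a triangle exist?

(119,328,495): 119+328 ≤ 495 → not valid
(294,390,631): 294+390 > 631 → valid
(151,365,459): 151+365 > 459 → valid
(261,386,724): 261+386 ≤ 724 → not valid
(345,412,693): 345+412 > 693 → valid
(20,90,107): 20+90 > 107 → valid
(219,253,305): 219+253 > 305 → valid
5 of the 7 triples form a triangle.

5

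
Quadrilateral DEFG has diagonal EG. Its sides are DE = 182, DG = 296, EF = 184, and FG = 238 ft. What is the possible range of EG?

From triangle DEG: |182 − 296| < EG < 182 + 296, i.e. 114 < EG < 478.
From triangle FEG: 54 < EG < 422.
Both must hold, so EG lies in the intersection.

114 < EG < 422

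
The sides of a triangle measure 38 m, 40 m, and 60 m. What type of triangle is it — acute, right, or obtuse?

Compare the square of the longest side to the sum of squares of the other two: 38² + 40² = 3044 < 3600 = 60².

obtuse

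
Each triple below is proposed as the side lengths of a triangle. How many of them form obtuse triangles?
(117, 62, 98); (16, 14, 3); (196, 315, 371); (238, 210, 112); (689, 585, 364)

2

(117,62,98): 62²+98² = 13448 < 13689 = 117² → obtuse
(16,14,3): 3²+14² = 205 < 256 = 16² → obtuse
(196,315,371): 196²+315² = 137641 = 371² → right
(238,210,112): 112²+210² = 56644 = 238² → right
(689,585,364): 364²+585² = 474721 = 689² → right
2 of the 5 are obtuse.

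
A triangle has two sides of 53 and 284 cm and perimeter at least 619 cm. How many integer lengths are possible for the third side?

Triangle inequality: 231 < x < 337. Perimeter ≥ 619 gives x ≥ 619 − 53 − 284 = 282.
So 282 ≤ x < 337; integers 282 through 336: 55 values.

55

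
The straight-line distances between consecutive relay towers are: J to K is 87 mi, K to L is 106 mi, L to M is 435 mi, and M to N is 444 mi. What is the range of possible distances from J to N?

The maximum is all hops collinear in one direction: 87 + 106 + 435 + 444 = 1072.
The longest hop is 444; the others sum to 628. Since 444 ≤ 628, the path can fold back on itself completely, so the minimum distance is 0.

0 ≤ JN ≤ 1072 mi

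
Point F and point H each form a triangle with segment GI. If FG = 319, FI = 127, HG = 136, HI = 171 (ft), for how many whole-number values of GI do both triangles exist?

114

From triangle FGI: 192 < GI < 446.
From triangle HGI: 35 < GI < 307.
Intersection: 192 < GI < 307, so integers 193 through 306: 114 values.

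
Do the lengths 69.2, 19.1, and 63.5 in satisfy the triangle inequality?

The longest side is 69.2, and the other two sum to 82.6.
Since 82.6 > 69.2, the triangle inequality holds.

Yes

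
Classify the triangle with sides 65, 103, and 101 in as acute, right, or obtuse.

Compare the square of the longest side to the sum of squares of the other two: 65² + 101² = 14426 > 10609 = 103².

acute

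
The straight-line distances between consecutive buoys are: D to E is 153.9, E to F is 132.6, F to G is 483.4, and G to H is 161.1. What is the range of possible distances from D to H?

The maximum is all hops collinear in one direction: 153.9 + 132.6 + 483.4 + 161.1 = 931.0.
The longest hop is 483.4; the others sum to 447.6. Folding the others back against it leaves at least 483.4 − 447.6 = 35.8.

35.8 ≤ DH ≤ 931.0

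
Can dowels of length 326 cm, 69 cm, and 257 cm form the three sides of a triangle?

No

The two shorter sides sum to 326, exactly equal to the longest side 326.
That gives only a degenerate (flat) triangle — the inequality must be strict.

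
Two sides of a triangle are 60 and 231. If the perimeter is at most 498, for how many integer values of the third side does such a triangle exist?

36

Triangle inequality: 171 < x < 291. Perimeter ≤ 498 gives x ≤ 498 − 60 − 231 = 207.
So 171 < x ≤ 207; integers 172 through 207: 36 values.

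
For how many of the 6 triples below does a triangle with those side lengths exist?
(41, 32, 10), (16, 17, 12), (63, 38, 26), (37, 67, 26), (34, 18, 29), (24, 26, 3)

(10,32,41): 10+32 > 41 → valid
(12,16,17): 12+16 > 17 → valid
(26,38,63): 26+38 > 63 → valid
(26,37,67): 26+37 ≤ 67 → not valid
(18,29,34): 18+29 > 34 → valid
(3,24,26): 3+24 > 26 → valid
5 of the 6 triples form a triangle.

5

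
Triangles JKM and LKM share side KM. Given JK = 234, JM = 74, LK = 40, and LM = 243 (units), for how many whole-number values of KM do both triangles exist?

From triangle JKM: 160 < KM < 308.
From triangle LKM: 203 < KM < 283.
Intersection: 203 < KM < 283, so integers 204 through 282: 79 values.

79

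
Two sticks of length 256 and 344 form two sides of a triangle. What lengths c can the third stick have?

88 < c < 600

By the triangle inequality, c must be less than 256 + 344 = 600 and greater than |256 − 344| = 88.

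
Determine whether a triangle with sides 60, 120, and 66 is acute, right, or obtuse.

obtuse

Compare the square of the longest side to the sum of squares of the other two: 60² + 66² = 7956 < 14400 = 120².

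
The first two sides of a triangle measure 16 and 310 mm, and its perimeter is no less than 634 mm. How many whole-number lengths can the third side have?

Triangle inequality: 294 < x < 326. Perimeter ≥ 634 gives x ≥ 634 − 16 − 310 = 308.
So 308 ≤ x < 326; integers 308 through 325: 18 values.

18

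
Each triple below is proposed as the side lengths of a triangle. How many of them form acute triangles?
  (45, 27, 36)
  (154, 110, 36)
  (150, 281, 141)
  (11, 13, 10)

(45,27,36): 27²+36² = 2025 = 45² → right
(154,110,36): 36+110 ≤ 154, not a triangle
(150,281,141): 141²+150² = 42381 < 78961 = 281² → obtuse
(11,13,10): 10²+11² = 221 > 169 = 13² → acute
1 of the 4 is acute.

1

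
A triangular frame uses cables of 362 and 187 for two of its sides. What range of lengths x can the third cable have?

By the triangle inequality, x must be less than 362 + 187 = 549 and greater than |362 − 187| = 175.

175 < x < 549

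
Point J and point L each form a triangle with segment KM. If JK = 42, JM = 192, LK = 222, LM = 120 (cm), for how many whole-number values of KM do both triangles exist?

From triangle JKM: 150 < KM < 234.
From triangle LKM: 102 < KM < 342.
Intersection: 150 < KM < 234, so integers 151 through 233: 83 values.

83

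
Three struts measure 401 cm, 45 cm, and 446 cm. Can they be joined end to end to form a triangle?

The two shorter sides sum to 446, exactly equal to the longest side 446.
That gives only a degenerate (flat) triangle — the inequality must be strict.

No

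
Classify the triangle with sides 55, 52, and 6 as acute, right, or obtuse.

obtuse

Compare the square of the longest side to the sum of squares of the other two: 6² + 52² = 2740 < 3025 = 55².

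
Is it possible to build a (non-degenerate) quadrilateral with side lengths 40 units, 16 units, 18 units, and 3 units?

No

For a quadrilateral, each side must be shorter than the sum of the others.
Here the longest side is 40, but the remaining 3 sides sum to only 37.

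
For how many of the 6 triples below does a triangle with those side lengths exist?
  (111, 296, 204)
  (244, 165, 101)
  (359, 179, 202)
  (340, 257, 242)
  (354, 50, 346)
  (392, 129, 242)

5

(111,204,296): 111+204 > 296 → valid
(101,165,244): 101+165 > 244 → valid
(179,202,359): 179+202 > 359 → valid
(242,257,340): 242+257 > 340 → valid
(50,346,354): 50+346 > 354 → valid
(129,242,392): 129+242 ≤ 392 → not valid
5 of the 6 triples form a triangle.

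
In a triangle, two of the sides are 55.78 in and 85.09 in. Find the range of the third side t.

29.31 < t < 140.87

By the triangle inequality, t must be less than 55.78 + 85.09 = 140.87 and greater than |55.78 − 85.09| = 29.31.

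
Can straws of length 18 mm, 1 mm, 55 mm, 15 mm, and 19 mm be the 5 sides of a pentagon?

For a pentagon, each side must be shorter than the sum of the others.
Here the longest side is 55, but the remaining 4 sides sum to only 53.

No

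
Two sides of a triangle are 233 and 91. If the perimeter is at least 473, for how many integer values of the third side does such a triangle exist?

175

Triangle inequality: 142 < x < 324. Perimeter ≥ 473 gives x ≥ 473 − 233 − 91 = 149.
So 149 ≤ x < 324; integers 149 through 323: 175 values.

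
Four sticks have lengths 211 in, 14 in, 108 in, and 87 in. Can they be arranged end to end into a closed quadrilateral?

No

For a quadrilateral, each side must be shorter than the sum of the others.
Here the longest side is 211, but the remaining 3 sides sum to only 209.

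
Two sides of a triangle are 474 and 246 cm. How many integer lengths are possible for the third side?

The third side lies in the open interval (228, 720).
Integers from 229 to 719 inclusive: 719 − 229 + 1 = 491.

491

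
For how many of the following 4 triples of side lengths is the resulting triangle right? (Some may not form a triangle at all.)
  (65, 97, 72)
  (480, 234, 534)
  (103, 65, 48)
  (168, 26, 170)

3

(65,97,72): 65²+72² = 9409 = 97² → right
(480,234,534): 234²+480² = 285156 = 534² → right
(103,65,48): 48²+65² = 6529 < 10609 = 103² → obtuse
(168,26,170): 26²+168² = 28900 = 170² → right
3 of the 4 are right.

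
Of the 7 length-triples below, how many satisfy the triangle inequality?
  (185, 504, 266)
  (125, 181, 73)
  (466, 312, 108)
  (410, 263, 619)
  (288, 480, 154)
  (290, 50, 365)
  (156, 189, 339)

(185,266,504): 185+266 ≤ 504 → not valid
(73,125,181): 73+125 > 181 → valid
(108,312,466): 108+312 ≤ 466 → not valid
(263,410,619): 263+410 > 619 → valid
(154,288,480): 154+288 ≤ 480 → not valid
(50,290,365): 50+290 ≤ 365 → not valid
(156,189,339): 156+189 > 339 → valid
3 of the 7 triples form a triangle.

3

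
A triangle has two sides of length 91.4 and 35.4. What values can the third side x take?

56.0 < x < 126.8

By the triangle inequality, x must be less than 91.4 + 35.4 = 126.8 and greater than |91.4 − 35.4| = 56.0.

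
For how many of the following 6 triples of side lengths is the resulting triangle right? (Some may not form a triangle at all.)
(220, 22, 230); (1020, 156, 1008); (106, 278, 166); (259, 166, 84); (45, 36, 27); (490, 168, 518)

(220,22,230): 22²+220² = 48884 < 52900 = 230² → obtuse
(1020,156,1008): 156²+1008² = 1040400 = 1020² → right
(106,278,166): 106+166 ≤ 278, not a triangle
(259,166,84): 84+166 ≤ 259, not a triangle
(45,36,27): 27²+36² = 2025 = 45² → right
(490,168,518): 168²+490² = 268324 = 518² → right
3 of the 6 are right.

3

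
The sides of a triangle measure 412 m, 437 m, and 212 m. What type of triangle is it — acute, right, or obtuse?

acute

Compare the square of the longest side to the sum of squares of the other two: 212² + 412² = 214688 > 190969 = 437².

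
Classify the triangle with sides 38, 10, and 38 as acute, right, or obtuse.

acute

Compare the square of the longest side to the sum of squares of the other two: 10² + 38² = 1544 > 1444 = 38².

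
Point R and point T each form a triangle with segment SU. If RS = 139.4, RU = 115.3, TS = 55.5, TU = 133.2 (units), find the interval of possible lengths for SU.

77.7 < SU < 188.7

From triangle RSU: |139.4 − 115.3| < SU < 139.4 + 115.3, i.e. 24.1 < SU < 254.7.
From triangle TSU: 77.7 < SU < 188.7.
Both must hold, so SU lies in the intersection.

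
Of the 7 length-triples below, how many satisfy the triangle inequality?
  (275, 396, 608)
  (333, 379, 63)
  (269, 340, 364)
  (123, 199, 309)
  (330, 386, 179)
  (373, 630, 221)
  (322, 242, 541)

6

(275,396,608): 275+396 > 608 → valid
(63,333,379): 63+333 > 379 → valid
(269,340,364): 269+340 > 364 → valid
(123,199,309): 123+199 > 309 → valid
(179,330,386): 179+330 > 386 → valid
(221,373,630): 221+373 ≤ 630 → not valid
(242,322,541): 242+322 > 541 → valid
6 of the 7 triples form a triangle.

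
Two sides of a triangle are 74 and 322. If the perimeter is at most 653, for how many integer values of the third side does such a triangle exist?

Triangle inequality: 248 < x < 396. Perimeter ≤ 653 gives x ≤ 653 − 74 − 322 = 257.
So 248 < x ≤ 257; integers 249 through 257: 9 values.

9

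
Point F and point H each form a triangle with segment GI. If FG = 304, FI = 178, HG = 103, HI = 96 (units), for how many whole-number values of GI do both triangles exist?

72

From triangle FGI: 126 < GI < 482.
From triangle HGI: 7 < GI < 199.
Intersection: 126 < GI < 199, so integers 127 through 198: 72 values.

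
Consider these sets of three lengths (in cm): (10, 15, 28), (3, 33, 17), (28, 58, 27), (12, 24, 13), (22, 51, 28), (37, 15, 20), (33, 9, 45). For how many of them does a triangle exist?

(10,15,28): 10+15 ≤ 28 → not valid
(3,17,33): 3+17 ≤ 33 → not valid
(27,28,58): 27+28 ≤ 58 → not valid
(12,13,24): 12+13 > 24 → valid
(22,28,51): 22+28 ≤ 51 → not valid
(15,20,37): 15+20 ≤ 37 → not valid
(9,33,45): 9+33 ≤ 45 → not valid
1 of the 7 triples forms a triangle.

1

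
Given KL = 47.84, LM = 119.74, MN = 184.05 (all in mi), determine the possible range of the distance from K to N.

The maximum is all hops collinear in one direction: 47.84 + 119.74 + 184.05 = 351.63.
The longest hop is 184.05; the others sum to 167.58. Folding the others back against it leaves at least 184.05 − 167.58 = 16.47.

16.47 ≤ KN ≤ 351.63 mi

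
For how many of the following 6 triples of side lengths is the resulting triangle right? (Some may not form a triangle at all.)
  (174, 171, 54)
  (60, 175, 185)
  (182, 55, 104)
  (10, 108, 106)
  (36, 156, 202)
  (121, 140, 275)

(174,171,54): 54²+171² = 32157 > 30276 = 174² → acute
(60,175,185): 60²+175² = 34225 = 185² → right
(182,55,104): 55+104 ≤ 182, not a triangle
(10,108,106): 10²+106² = 11336 < 11664 = 108² → obtuse
(36,156,202): 36+156 ≤ 202, not a triangle
(121,140,275): 121+140 ≤ 275, not a triangle
1 of the 6 is right.

1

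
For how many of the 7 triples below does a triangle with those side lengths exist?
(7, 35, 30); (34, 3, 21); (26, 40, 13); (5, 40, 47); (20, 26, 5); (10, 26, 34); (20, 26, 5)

2

(7,30,35): 7+30 > 35 → valid
(3,21,34): 3+21 ≤ 34 → not valid
(13,26,40): 13+26 ≤ 40 → not valid
(5,40,47): 5+40 ≤ 47 → not valid
(5,20,26): 5+20 ≤ 26 → not valid
(10,26,34): 10+26 > 34 → valid
(5,20,26): 5+20 ≤ 26 → not valid
2 of the 7 triples form a triangle.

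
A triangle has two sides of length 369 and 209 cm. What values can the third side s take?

By the triangle inequality, s must be less than 369 + 209 = 578 and greater than |369 − 209| = 160.

160 < s < 578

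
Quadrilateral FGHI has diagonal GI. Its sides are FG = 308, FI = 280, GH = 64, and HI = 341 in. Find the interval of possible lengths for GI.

277 < GI < 405

From triangle FGI: |308 − 280| < GI < 308 + 280, i.e. 28 < GI < 588.
From triangle HGI: 277 < GI < 405.
Both must hold, so GI lies in the intersection.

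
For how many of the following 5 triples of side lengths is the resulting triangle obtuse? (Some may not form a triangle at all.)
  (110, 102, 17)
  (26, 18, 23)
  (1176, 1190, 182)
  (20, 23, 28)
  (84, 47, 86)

1

(110,102,17): 17²+102² = 10693 < 12100 = 110² → obtuse
(26,18,23): 18²+23² = 853 > 676 = 26² → acute
(1176,1190,182): 182²+1176² = 1416100 = 1190² → right
(20,23,28): 20²+23² = 929 > 784 = 28² → acute
(84,47,86): 47²+84² = 9265 > 7396 = 86² → acute
1 of the 5 is obtuse.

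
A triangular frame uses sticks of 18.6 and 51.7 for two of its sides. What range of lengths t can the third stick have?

By the triangle inequality, t must be less than 18.6 + 51.7 = 70.3 and greater than |18.6 − 51.7| = 33.1.

33.1 < t < 70.3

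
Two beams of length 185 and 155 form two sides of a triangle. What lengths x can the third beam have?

By the triangle inequality, x must be less than 185 + 155 = 340 and greater than |185 − 155| = 30.

30 < x < 340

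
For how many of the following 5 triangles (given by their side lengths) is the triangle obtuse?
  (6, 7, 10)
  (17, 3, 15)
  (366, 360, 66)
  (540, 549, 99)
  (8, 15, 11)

(6,7,10): 6²+7² = 85 < 100 = 10² → obtuse
(17,3,15): 3²+15² = 234 < 289 = 17² → obtuse
(366,360,66): 66²+360² = 133956 = 366² → right
(540,549,99): 99²+540² = 301401 = 549² → right
(8,15,11): 8²+11² = 185 < 225 = 15² → obtuse
3 of the 5 are obtuse.

3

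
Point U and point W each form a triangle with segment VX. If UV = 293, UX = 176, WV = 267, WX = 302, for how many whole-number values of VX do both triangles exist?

From triangle UVX: 117 < VX < 469.
From triangle WVX: 35 < VX < 569.
Intersection: 117 < VX < 469, so integers 118 through 468: 351 values.

351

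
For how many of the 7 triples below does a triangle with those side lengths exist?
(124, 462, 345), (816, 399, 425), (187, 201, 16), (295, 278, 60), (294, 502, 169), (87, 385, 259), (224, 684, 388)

4

(124,345,462): 124+345 > 462 → valid
(399,425,816): 399+425 > 816 → valid
(16,187,201): 16+187 > 201 → valid
(60,278,295): 60+278 > 295 → valid
(169,294,502): 169+294 ≤ 502 → not valid
(87,259,385): 87+259 ≤ 385 → not valid
(224,388,684): 224+388 ≤ 684 → not valid
4 of the 7 triples form a triangle.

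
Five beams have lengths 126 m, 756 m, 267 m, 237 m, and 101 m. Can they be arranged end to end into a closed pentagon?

No

For a pentagon, each side must be shorter than the sum of the others.
Here the longest side is 756, but the remaining 4 sides sum to only 731.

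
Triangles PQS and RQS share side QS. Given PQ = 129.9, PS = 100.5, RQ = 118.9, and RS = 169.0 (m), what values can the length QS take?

From triangle PQS: |129.9 − 100.5| < QS < 129.9 + 100.5, i.e. 29.4 < QS < 230.4.
From triangle RQS: 50.1 < QS < 287.9.
Both must hold, so QS lies in the intersection.

50.1 < QS < 230.4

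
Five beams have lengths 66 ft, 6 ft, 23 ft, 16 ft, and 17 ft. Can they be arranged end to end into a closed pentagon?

No

For a pentagon, each side must be shorter than the sum of the others.
Here the longest side is 66, but the remaining 4 sides sum to only 62.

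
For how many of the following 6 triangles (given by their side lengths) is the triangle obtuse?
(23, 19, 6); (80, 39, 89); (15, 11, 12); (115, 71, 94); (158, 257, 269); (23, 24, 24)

1

(23,19,6): 6²+19² = 397 < 529 = 23² → obtuse
(80,39,89): 39²+80² = 7921 = 89² → right
(15,11,12): 11²+12² = 265 > 225 = 15² → acute
(115,71,94): 71²+94² = 13877 > 13225 = 115² → acute
(158,257,269): 158²+257² = 91013 > 72361 = 269² → acute
(23,24,24): 23²+24² = 1105 > 576 = 24² → acute
1 of the 6 is obtuse.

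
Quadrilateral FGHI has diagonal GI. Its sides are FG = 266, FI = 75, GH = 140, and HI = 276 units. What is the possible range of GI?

191 < GI < 341

From triangle FGI: |266 − 75| < GI < 266 + 75, i.e. 191 < GI < 341.
From triangle HGI: 136 < GI < 416.
Both must hold, so GI lies in the intersection.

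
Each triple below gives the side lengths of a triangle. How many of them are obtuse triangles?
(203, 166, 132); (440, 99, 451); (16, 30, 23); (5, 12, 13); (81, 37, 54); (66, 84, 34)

3

(203,166,132): 132²+166² = 44980 > 41209 = 203² → acute
(440,99,451): 99²+440² = 203401 = 451² → right
(16,30,23): 16²+23² = 785 < 900 = 30² → obtuse
(5,12,13): 5²+12² = 169 = 13² → right
(81,37,54): 37²+54² = 4285 < 6561 = 81² → obtuse
(66,84,34): 34²+66² = 5512 < 7056 = 84² → obtuse
3 of the 6 are obtuse.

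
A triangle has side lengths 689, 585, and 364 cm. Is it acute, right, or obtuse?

right

Compare the square of the longest side to the sum of squares of the other two: 364² + 585² = 474721 = 689².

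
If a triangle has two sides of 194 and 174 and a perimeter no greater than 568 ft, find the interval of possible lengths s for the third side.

Triangle inequality alone gives 20 < s < 368.
The perimeter condition gives s ≤ 568 − 194 − 174 = 200.
Intersecting the two: 20 < s ≤ 200.

20 < s ≤ 200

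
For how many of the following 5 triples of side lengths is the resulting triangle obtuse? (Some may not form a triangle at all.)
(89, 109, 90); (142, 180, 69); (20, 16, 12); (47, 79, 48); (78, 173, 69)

2

(89,109,90): 89²+90² = 16021 > 11881 = 109² → acute
(142,180,69): 69²+142² = 24925 < 32400 = 180² → obtuse
(20,16,12): 12²+16² = 400 = 20² → right
(47,79,48): 47²+48² = 4513 < 6241 = 79² → obtuse
(78,173,69): 69+78 ≤ 173, not a triangle
2 of the 5 are obtuse.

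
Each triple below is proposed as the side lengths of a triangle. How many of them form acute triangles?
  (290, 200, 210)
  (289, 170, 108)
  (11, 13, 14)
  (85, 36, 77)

(290,200,210): 200²+210² = 84100 = 290² → right
(289,170,108): 108+170 ≤ 289, not a triangle
(11,13,14): 11²+13² = 290 > 196 = 14² → acute
(85,36,77): 36²+77² = 7225 = 85² → right
1 of the 4 is acute.

1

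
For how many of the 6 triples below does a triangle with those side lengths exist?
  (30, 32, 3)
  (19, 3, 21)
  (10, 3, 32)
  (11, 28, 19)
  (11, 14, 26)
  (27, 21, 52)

(3,30,32): 3+30 > 32 → valid
(3,19,21): 3+19 > 21 → valid
(3,10,32): 3+10 ≤ 32 → not valid
(11,19,28): 11+19 > 28 → valid
(11,14,26): 11+14 ≤ 26 → not valid
(21,27,52): 21+27 ≤ 52 → not valid
3 of the 6 triples form a triangle.

3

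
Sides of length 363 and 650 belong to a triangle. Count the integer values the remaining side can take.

The third side lies in the open interval (287, 1013).
Integers from 288 to 1012 inclusive: 1012 − 288 + 1 = 725.

725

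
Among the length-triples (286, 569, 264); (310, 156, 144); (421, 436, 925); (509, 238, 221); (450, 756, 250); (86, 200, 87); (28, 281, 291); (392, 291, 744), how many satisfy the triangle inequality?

(264,286,569): 264+286 ≤ 569 → not valid
(144,156,310): 144+156 ≤ 310 → not valid
(421,436,925): 421+436 ≤ 925 → not valid
(221,238,509): 221+238 ≤ 509 → not valid
(250,450,756): 250+450 ≤ 756 → not valid
(86,87,200): 86+87 ≤ 200 → not valid
(28,281,291): 28+281 > 291 → valid
(291,392,744): 291+392 ≤ 744 → not valid
1 of the 8 triples forms a triangle.

1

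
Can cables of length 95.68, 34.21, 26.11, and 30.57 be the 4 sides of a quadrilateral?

No

For a quadrilateral, each side must be shorter than the sum of the others.
Here the longest side is 95.68, but the remaining 3 sides sum to only 90.89.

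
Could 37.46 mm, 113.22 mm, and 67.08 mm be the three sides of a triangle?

The longest side is 113.22, but the other two sum to only 104.54.
104.54 < 113.22, so the triangle inequality fails.

No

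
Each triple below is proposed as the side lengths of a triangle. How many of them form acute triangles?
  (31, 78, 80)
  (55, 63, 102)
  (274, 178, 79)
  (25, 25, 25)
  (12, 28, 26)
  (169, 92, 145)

(31,78,80): 31²+78² = 7045 > 6400 = 80² → acute
(55,63,102): 55²+63² = 6994 < 10404 = 102² → obtuse
(274,178,79): 79+178 ≤ 274, not a triangle
(25,25,25): 25²+25² = 1250 > 625 = 25² → acute
(12,28,26): 12²+26² = 820 > 784 = 28² → acute
(169,92,145): 92²+145² = 29489 > 28561 = 169² → acute
4 of the 6 are acute.

4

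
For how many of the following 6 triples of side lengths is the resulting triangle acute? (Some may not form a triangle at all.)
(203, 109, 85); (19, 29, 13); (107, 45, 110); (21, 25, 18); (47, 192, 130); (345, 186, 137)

(203,109,85): 85+109 ≤ 203, not a triangle
(19,29,13): 13²+19² = 530 < 841 = 29² → obtuse
(107,45,110): 45²+107² = 13474 > 12100 = 110² → acute
(21,25,18): 18²+21² = 765 > 625 = 25² → acute
(47,192,130): 47+130 ≤ 192, not a triangle
(345,186,137): 137+186 ≤ 345, not a triangle
2 of the 6 are acute.

2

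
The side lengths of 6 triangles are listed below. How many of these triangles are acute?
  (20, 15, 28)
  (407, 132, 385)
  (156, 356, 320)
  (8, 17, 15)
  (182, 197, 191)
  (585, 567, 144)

1

(20,15,28): 15²+20² = 625 < 784 = 28² → obtuse
(407,132,385): 132²+385² = 165649 = 407² → right
(156,356,320): 156²+320² = 126736 = 356² → right
(8,17,15): 8²+15² = 289 = 17² → right
(182,197,191): 182²+191² = 69605 > 38809 = 197² → acute
(585,567,144): 144²+567² = 342225 = 585² → right
1 of the 6 is acute.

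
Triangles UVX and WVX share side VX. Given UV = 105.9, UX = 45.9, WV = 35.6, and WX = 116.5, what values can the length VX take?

From triangle UVX: |105.9 − 45.9| < VX < 105.9 + 45.9, i.e. 60.0 < VX < 151.8.
From triangle WVX: 80.9 < VX < 152.1.
Both must hold, so VX lies in the intersection.

80.9 < VX < 151.8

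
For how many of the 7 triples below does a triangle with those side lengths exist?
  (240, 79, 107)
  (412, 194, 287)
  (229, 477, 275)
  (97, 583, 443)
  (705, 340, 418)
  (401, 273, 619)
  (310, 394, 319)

(79,107,240): 79+107 ≤ 240 → not valid
(194,287,412): 194+287 > 412 → valid
(229,275,477): 229+275 > 477 → valid
(97,443,583): 97+443 ≤ 583 → not valid
(340,418,705): 340+418 > 705 → valid
(273,401,619): 273+401 > 619 → valid
(310,319,394): 310+319 > 394 → valid
5 of the 7 triples form a triangle.

5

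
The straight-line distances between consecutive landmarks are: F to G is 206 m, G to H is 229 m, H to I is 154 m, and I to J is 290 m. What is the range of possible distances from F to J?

0 ≤ FJ ≤ 879 m

The maximum is all hops collinear in one direction: 206 + 229 + 154 + 290 = 879.
The longest hop is 290; the others sum to 589. Since 290 ≤ 589, the path can fold back on itself completely, so the minimum distance is 0.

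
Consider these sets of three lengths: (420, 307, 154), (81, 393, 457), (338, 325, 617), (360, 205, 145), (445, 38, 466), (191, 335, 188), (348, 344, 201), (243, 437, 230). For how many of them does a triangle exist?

(154,307,420): 154+307 > 420 → valid
(81,393,457): 81+393 > 457 → valid
(325,338,617): 325+338 > 617 → valid
(145,205,360): 145+205 ≤ 360 → not valid
(38,445,466): 38+445 > 466 → valid
(188,191,335): 188+191 > 335 → valid
(201,344,348): 201+344 > 348 → valid
(230,243,437): 230+243 > 437 → valid
7 of the 8 triples form a triangle.

7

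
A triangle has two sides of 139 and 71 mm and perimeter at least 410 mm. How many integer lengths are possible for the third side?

10

Triangle inequality: 68 < x < 210. Perimeter ≥ 410 gives x ≥ 410 − 139 − 71 = 200.
So 200 ≤ x < 210; integers 200 through 209: 10 values.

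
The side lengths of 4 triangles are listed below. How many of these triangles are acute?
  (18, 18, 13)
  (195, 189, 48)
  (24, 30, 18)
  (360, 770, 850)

1

(18,18,13): 13²+18² = 493 > 324 = 18² → acute
(195,189,48): 48²+189² = 38025 = 195² → right
(24,30,18): 18²+24² = 900 = 30² → right
(360,770,850): 360²+770² = 722500 = 850² → right
1 of the 4 is acute.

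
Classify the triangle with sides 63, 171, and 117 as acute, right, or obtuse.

obtuse

Compare the square of the longest side to the sum of squares of the other two: 63² + 117² = 17658 < 29241 = 171².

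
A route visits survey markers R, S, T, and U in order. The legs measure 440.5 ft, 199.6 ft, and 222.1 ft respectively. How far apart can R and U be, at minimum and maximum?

18.8 ≤ RU ≤ 862.2 ft

The maximum is all hops collinear in one direction: 440.5 + 199.6 + 222.1 = 862.2.
The longest hop is 440.5; the others sum to 421.7. Folding the others back against it leaves at least 440.5 − 421.7 = 18.8.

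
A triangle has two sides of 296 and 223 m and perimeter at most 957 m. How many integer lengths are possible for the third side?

Triangle inequality: 73 < x < 519. Perimeter ≤ 957 gives x ≤ 957 − 296 − 223 = 438.
So 73 < x ≤ 438; integers 74 through 438: 365 values.

365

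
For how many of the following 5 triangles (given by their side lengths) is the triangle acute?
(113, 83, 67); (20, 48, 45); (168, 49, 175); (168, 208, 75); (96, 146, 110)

1

(113,83,67): 67²+83² = 11378 < 12769 = 113² → obtuse
(20,48,45): 20²+45² = 2425 > 2304 = 48² → acute
(168,49,175): 49²+168² = 30625 = 175² → right
(168,208,75): 75²+168² = 33849 < 43264 = 208² → obtuse
(96,146,110): 96²+110² = 21316 = 146² → right
1 of the 5 is acute.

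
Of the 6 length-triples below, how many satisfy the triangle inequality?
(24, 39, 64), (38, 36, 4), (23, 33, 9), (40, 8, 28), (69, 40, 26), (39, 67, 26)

1

(24,39,64): 24+39 ≤ 64 → not valid
(4,36,38): 4+36 > 38 → valid
(9,23,33): 9+23 ≤ 33 → not valid
(8,28,40): 8+28 ≤ 40 → not valid
(26,40,69): 26+40 ≤ 69 → not valid
(26,39,67): 26+39 ≤ 67 → not valid
1 of the 6 triples forms a triangle.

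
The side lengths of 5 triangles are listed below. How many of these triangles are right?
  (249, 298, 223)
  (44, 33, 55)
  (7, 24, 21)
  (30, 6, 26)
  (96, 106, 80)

1

(249,298,223): 223²+249² = 111730 > 88804 = 298² → acute
(44,33,55): 33²+44² = 3025 = 55² → right
(7,24,21): 7²+21² = 490 < 576 = 24² → obtuse
(30,6,26): 6²+26² = 712 < 900 = 30² → obtuse
(96,106,80): 80²+96² = 15616 > 11236 = 106² → acute
1 of the 5 is right.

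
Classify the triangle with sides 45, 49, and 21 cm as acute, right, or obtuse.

acute

Compare the square of the longest side to the sum of squares of the other two: 21² + 45² = 2466 > 2401 = 49².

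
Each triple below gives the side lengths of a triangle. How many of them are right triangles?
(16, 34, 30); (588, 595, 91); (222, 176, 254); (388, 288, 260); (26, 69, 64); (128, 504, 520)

(16,34,30): 16²+30² = 1156 = 34² → right
(588,595,91): 91²+588² = 354025 = 595² → right
(222,176,254): 176²+222² = 80260 > 64516 = 254² → acute
(388,288,260): 260²+288² = 150544 = 388² → right
(26,69,64): 26²+64² = 4772 > 4761 = 69² → acute
(128,504,520): 128²+504² = 270400 = 520² → right
4 of the 6 are right.

4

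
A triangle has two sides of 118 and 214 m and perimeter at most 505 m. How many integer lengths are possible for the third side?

Triangle inequality: 96 < x < 332. Perimeter ≤ 505 gives x ≤ 505 − 118 − 214 = 173.
So 96 < x ≤ 173; integers 97 through 173: 77 values.

77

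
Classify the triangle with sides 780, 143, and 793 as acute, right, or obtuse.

right

Compare the square of the longest side to the sum of squares of the other two: 143² + 780² = 628849 = 793².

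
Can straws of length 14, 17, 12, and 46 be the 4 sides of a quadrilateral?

No

For a quadrilateral, each side must be shorter than the sum of the others.
Here the longest side is 46, but the remaining 3 sides sum to only 43.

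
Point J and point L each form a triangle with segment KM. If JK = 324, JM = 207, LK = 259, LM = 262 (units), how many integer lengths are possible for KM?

403

From triangle JKM: 117 < KM < 531.
From triangle LKM: 3 < KM < 521.
Intersection: 117 < KM < 521, so integers 118 through 520: 403 values.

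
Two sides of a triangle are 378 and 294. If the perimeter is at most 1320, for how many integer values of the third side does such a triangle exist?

564

Triangle inequality: 84 < x < 672. Perimeter ≤ 1320 gives x ≤ 1320 − 378 − 294 = 648.
So 84 < x ≤ 648; integers 85 through 648: 564 values.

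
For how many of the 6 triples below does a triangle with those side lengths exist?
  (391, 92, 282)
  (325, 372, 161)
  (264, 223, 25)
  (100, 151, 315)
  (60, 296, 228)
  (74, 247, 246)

(92,282,391): 92+282 ≤ 391 → not valid
(161,325,372): 161+325 > 372 → valid
(25,223,264): 25+223 ≤ 264 → not valid
(100,151,315): 100+151 ≤ 315 → not valid
(60,228,296): 60+228 ≤ 296 → not valid
(74,246,247): 74+246 > 247 → valid
2 of the 6 triples form a triangle.

2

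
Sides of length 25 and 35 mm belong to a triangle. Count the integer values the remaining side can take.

49

The third side lies in the open interval (10, 60).
Integers from 11 to 59 inclusive: 59 − 11 + 1 = 49.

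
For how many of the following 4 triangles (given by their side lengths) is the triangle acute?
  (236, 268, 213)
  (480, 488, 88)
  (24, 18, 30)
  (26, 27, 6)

(236,268,213): 213²+236² = 101065 > 71824 = 268² → acute
(480,488,88): 88²+480² = 238144 = 488² → right
(24,18,30): 18²+24² = 900 = 30² → right
(26,27,6): 6²+26² = 712 < 729 = 27² → obtuse
1 of the 4 is acute.

1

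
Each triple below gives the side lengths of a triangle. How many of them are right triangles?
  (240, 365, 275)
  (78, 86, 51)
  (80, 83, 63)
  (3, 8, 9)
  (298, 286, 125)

(240,365,275): 240²+275² = 133225 = 365² → right
(78,86,51): 51²+78² = 8685 > 7396 = 86² → acute
(80,83,63): 63²+80² = 10369 > 6889 = 83² → acute
(3,8,9): 3²+8² = 73 < 81 = 9² → obtuse
(298,286,125): 125²+286² = 97421 > 88804 = 298² → acute
1 of the 5 is right.

1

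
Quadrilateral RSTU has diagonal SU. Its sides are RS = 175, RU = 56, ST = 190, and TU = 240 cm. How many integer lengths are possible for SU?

111

From triangle RSU: 119 < SU < 231.
From triangle TSU: 50 < SU < 430.
Intersection: 119 < SU < 231, so integers 120 through 230: 111 values.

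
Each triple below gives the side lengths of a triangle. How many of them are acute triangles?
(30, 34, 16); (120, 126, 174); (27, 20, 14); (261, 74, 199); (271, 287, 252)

(30,34,16): 16²+30² = 1156 = 34² → right
(120,126,174): 120²+126² = 30276 = 174² → right
(27,20,14): 14²+20² = 596 < 729 = 27² → obtuse
(261,74,199): 74²+199² = 45077 < 68121 = 261² → obtuse
(271,287,252): 252²+271² = 136945 > 82369 = 287² → acute
1 of the 5 is acute.

1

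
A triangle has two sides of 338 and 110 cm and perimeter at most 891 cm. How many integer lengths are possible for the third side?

215

Triangle inequality: 228 < x < 448. Perimeter ≤ 891 gives x ≤ 891 − 338 − 110 = 443.
So 228 < x ≤ 443; integers 229 through 443: 215 values.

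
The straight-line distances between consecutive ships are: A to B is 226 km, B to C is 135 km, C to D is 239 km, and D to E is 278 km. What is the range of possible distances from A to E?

The maximum is all hops collinear in one direction: 226 + 135 + 239 + 278 = 878.
The longest hop is 278; the others sum to 600. Since 278 ≤ 600, the path can fold back on itself completely, so the minimum distance is 0.

0 ≤ AE ≤ 878 km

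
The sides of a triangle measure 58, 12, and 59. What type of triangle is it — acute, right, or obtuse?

Compare the square of the longest side to the sum of squares of the other two: 12² + 58² = 3508 > 3481 = 59².

acute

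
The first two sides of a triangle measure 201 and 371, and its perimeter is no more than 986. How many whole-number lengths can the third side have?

244

Triangle inequality: 170 < x < 572. Perimeter ≤ 986 gives x ≤ 986 − 201 − 371 = 414.
So 170 < x ≤ 414; integers 171 through 414: 244 values.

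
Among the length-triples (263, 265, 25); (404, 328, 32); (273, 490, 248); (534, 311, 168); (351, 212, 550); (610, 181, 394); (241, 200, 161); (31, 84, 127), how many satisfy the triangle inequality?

(25,263,265): 25+263 > 265 → valid
(32,328,404): 32+328 ≤ 404 → not valid
(248,273,490): 248+273 > 490 → valid
(168,311,534): 168+311 ≤ 534 → not valid
(212,351,550): 212+351 > 550 → valid
(181,394,610): 181+394 ≤ 610 → not valid
(161,200,241): 161+200 > 241 → valid
(31,84,127): 31+84 ≤ 127 → not valid
4 of the 8 triples form a triangle.

4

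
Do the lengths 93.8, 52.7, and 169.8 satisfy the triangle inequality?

No

The longest side is 169.8, but the other two sum to only 146.5.
146.5 < 169.8, so the triangle inequality fails.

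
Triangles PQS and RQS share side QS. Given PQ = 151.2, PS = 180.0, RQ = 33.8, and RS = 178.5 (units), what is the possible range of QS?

144.7 < QS < 212.3

From triangle PQS: |151.2 − 180.0| < QS < 151.2 + 180.0, i.e. 28.8 < QS < 331.2.
From triangle RQS: 144.7 < QS < 212.3.
Both must hold, so QS lies in the intersection.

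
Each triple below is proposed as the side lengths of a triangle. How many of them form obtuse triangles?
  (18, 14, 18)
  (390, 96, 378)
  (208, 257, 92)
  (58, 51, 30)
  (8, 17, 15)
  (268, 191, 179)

2

(18,14,18): 14²+18² = 520 > 324 = 18² → acute
(390,96,378): 96²+378² = 152100 = 390² → right
(208,257,92): 92²+208² = 51728 < 66049 = 257² → obtuse
(58,51,30): 30²+51² = 3501 > 3364 = 58² → acute
(8,17,15): 8²+15² = 289 = 17² → right
(268,191,179): 179²+191² = 68522 < 71824 = 268² → obtuse
2 of the 6 are obtuse.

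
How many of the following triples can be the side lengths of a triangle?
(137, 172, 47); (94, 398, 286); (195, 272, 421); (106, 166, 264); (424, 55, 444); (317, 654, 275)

(47,137,172): 47+137 > 172 → valid
(94,286,398): 94+286 ≤ 398 → not valid
(195,272,421): 195+272 > 421 → valid
(106,166,264): 106+166 > 264 → valid
(55,424,444): 55+424 > 444 → valid
(275,317,654): 275+317 ≤ 654 → not valid
4 of the 6 triples form a triangle.

4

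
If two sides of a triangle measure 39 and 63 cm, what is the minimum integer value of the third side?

The third side must be strictly greater than |39 − 63| = 24.
The smallest integer above 24 is 25.

25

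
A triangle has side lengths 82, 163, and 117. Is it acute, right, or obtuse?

Compare the square of the longest side to the sum of squares of the other two: 82² + 117² = 20413 < 26569 = 163².

obtuse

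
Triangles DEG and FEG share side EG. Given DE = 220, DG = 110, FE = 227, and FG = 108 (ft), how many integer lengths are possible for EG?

From triangle DEG: 110 < EG < 330.
From triangle FEG: 119 < EG < 335.
Intersection: 119 < EG < 330, so integers 120 through 329: 210 values.

210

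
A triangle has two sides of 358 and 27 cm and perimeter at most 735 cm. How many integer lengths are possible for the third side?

19

Triangle inequality: 331 < x < 385. Perimeter ≤ 735 gives x ≤ 735 − 358 − 27 = 350.
So 331 < x ≤ 350; integers 332 through 350: 19 values.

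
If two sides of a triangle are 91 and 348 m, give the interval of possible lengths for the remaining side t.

By the triangle inequality, t must be less than 91 + 348 = 439 and greater than |91 − 348| = 257.

257 < t < 439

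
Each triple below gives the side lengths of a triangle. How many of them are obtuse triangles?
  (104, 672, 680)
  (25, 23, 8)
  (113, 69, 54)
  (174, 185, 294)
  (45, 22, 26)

(104,672,680): 104²+672² = 462400 = 680² → right
(25,23,8): 8²+23² = 593 < 625 = 25² → obtuse
(113,69,54): 54²+69² = 7677 < 12769 = 113² → obtuse
(174,185,294): 174²+185² = 64501 < 86436 = 294² → obtuse
(45,22,26): 22²+26² = 1160 < 2025 = 45² → obtuse
4 of the 5 are obtuse.

4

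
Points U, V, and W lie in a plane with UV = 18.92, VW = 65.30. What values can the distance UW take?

By the triangle inequality, |18.92 − 65.30| ≤ UW ≤ 18.92 + 65.30.

46.38 ≤ UW ≤ 84.22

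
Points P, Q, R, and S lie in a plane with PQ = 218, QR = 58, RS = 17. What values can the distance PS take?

The maximum is all hops collinear in one direction: 218 + 58 + 17 = 293.
The longest hop is 218; the others sum to 75. Folding the others back against it leaves at least 218 − 75 = 143.

143 ≤ PS ≤ 293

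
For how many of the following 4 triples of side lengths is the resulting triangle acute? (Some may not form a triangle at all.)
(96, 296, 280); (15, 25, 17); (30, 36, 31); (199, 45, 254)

1

(96,296,280): 96²+280² = 87616 = 296² → right
(15,25,17): 15²+17² = 514 < 625 = 25² → obtuse
(30,36,31): 30²+31² = 1861 > 1296 = 36² → acute
(199,45,254): 45+199 ≤ 254, not a triangle
1 of the 4 is acute.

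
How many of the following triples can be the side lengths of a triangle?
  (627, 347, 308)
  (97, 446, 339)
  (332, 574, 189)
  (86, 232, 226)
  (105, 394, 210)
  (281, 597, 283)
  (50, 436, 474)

3

(308,347,627): 308+347 > 627 → valid
(97,339,446): 97+339 ≤ 446 → not valid
(189,332,574): 189+332 ≤ 574 → not valid
(86,226,232): 86+226 > 232 → valid
(105,210,394): 105+210 ≤ 394 → not valid
(281,283,597): 281+283 ≤ 597 → not valid
(50,436,474): 50+436 > 474 → valid
3 of the 7 triples form a triangle.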